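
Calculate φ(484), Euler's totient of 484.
220

484 = 2^2 × 11^2
φ(n) = n × ∏(1 - 1/p) for each prime p dividing n
φ(484) = 484 × (1 - 1/2) × (1 - 1/11) = 220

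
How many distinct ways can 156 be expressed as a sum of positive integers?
73232243759

p(n) counts ways to write n as a sum of positive integers (order ignored).
Euler's pentagonal recurrence: p(k) = p(k-1) + p(k-2) - p(k-5) - p(k-7) + p(k-12) + p(k-15) - ... (offsets j(3j∓1)/2, signs ++--, p(0)=1, p(<0)=0).
DP table for k = 0..155: p(0)=1, p(1)=1, p(2)=2, p(3)=3, p(4)=5, p(5)=7, p(6)=11, p(7)=15, p(8)=22, p(9)=30, p(10)=42, p(11)=56, p(12)=77, p(13)=101, p(14)=135, p(15)=176, p(16)=231, p(17)=297, p(18)=385, p(19)=490, p(20)=627, p(21)=792, p(22)=1002, p(23)=1255, p(24)=1575, p(25)=1958, p(26)=2436, p(27)=3010, p(28)=3718, p(29)=4565, p(30)=5604, p(31)=6842, p(32)=8349, p(33)=10143, p(34)=12310, p(35)=14883, p(36)=17977, p(37)=21637, p(38)=26015, p(39)=31185, p(40)=37338, p(41)=44583, p(42)=53174, p(43)=63261, p(44)=75175, p(45)=89134, p(46)=105558, p(47)=124754, p(48)=147273, p(49)=173525, p(50)=204226, p(51)=239943, p(52)=281589, p(53)=329931, p(54)=386155, p(55)=451276, p(56)=526823, p(57)=614154, p(58)=715220, p(59)=831820, p(60)=966467, p(61)=1121505, p(62)=1300156, p(63)=1505499, p(64)=1741630, p(65)=2012558, p(66)=2323520, p(67)=2679689, p(68)=3087735, p(69)=3554345, p(70)=4087968, p(71)=4697205, p(72)=5392783, p(73)=6185689, p(74)=7089500, p(75)=8118264, p(76)=9289091, p(77)=10619863, p(78)=12132164, p(79)=13848650, p(80)=15796476, p(81)=18004327, p(82)=20506255, p(83)=23338469, p(84)=26543660, p(85)=30167357, p(86)=34262962, p(87)=38887673, p(88)=44108109, p(89)=49995925, p(90)=56634173, p(91)=64112359, p(92)=72533807, p(93)=82010177, p(94)=92669720, p(95)=104651419, p(96)=118114304, p(97)=133230930, p(98)=150198136, p(99)=169229875, p(100)=190569292, p(101)=214481126, p(102)=241265379, p(103)=271248950, p(104)=304801365, p(105)=342325709, p(106)=384276336, p(107)=431149389, p(108)=483502844, p(109)=541946240, p(110)=607163746, p(111)=679903203, p(112)=761002156, p(113)=851376628, p(114)=952050665, p(115)=1064144451, p(116)=1188908248, p(117)=1327710076, p(118)=1482074143, p(119)=1653668665, p(120)=1844349560, p(121)=2056148051, p(122)=2291320912, p(123)=2552338241, p(124)=2841940500, p(125)=3163127352, p(126)=3519222692, p(127)=3913864295, p(128)=4351078600, p(129)=4835271870, p(130)=5371315400, p(131)=5964539504, p(132)=6620830889, p(133)=7346629512, p(134)=8149040695, p(135)=9035836076, p(136)=10015581680, p(137)=11097645016, p(138)=12292341831, p(139)=13610949895, p(140)=15065878135, p(141)=16670689208, p(142)=18440293320, p(143)=20390982757, p(144)=22540654445, p(145)=24908858009, p(146)=27517052599, p(147)=30388671978, p(148)=33549419497, p(149)=37027355200, p(150)=40853235313, p(151)=45060624582, p(152)=49686288421, p(153)=54770336324, p(154)=60356673280, p(155)=66493182097.
Final step: p(156) = p(155) + p(154) - p(151) - p(149) + p(144) + p(141) - p(134) - p(130) + p(121) + p(116) - p(105) - p(99) + p(86) + p(79) - p(64) - p(56) + p(39) + p(30) - p(11) - p(1)
= 66493182097 + 60356673280 - 45060624582 - 37027355200 + 22540654445 + 16670689208 - 8149040695 - 5371315400 + 2056148051 + 1188908248 - 342325709 - 169229875 + 34262962 + 13848650 - 1741630 - 526823 + 31185 + 5604 - 56 - 1
= 73232243759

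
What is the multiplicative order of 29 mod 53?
26

53 is prime, so ord(29) divides φ(53) = 52.
Divisors of 52: 1, 2, 4, 13, 26, 52.
Repeated squaring: 29^1 ≡ 29, 29^2 ≡ 46, 29^4 ≡ 49, 29^8 ≡ 16, 29^16 ≡ 44, 29^32 ≡ 28 (mod 53).
Test 29^d mod 53 for each divisor d in increasing order:
29^1 ≡ 29
29^2 ≡ 46
29^4 ≡ 49
29^13 = 29^8·29^4·29^1 ≡ 52
29^26 = 29^16·29^8·29^2 ≡ 1  ← first divisor giving 1
The order is 26.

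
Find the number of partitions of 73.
6185689

p(n) counts ways to write n as a sum of positive integers (order ignored).
Euler's pentagonal recurrence: p(k) = p(k-1) + p(k-2) - p(k-5) - p(k-7) + p(k-12) + p(k-15) - ... (offsets j(3j∓1)/2, signs ++--, p(0)=1, p(<0)=0).
DP table for k = 0..72: p(0)=1, p(1)=1, p(2)=2, p(3)=3, p(4)=5, p(5)=7, p(6)=11, p(7)=15, p(8)=22, p(9)=30, p(10)=42, p(11)=56, p(12)=77, p(13)=101, p(14)=135, p(15)=176, p(16)=231, p(17)=297, p(18)=385, p(19)=490, p(20)=627, p(21)=792, p(22)=1002, p(23)=1255, p(24)=1575, p(25)=1958, p(26)=2436, p(27)=3010, p(28)=3718, p(29)=4565, p(30)=5604, p(31)=6842, p(32)=8349, p(33)=10143, p(34)=12310, p(35)=14883, p(36)=17977, p(37)=21637, p(38)=26015, p(39)=31185, p(40)=37338, p(41)=44583, p(42)=53174, p(43)=63261, p(44)=75175, p(45)=89134, p(46)=105558, p(47)=124754, p(48)=147273, p(49)=173525, p(50)=204226, p(51)=239943, p(52)=281589, p(53)=329931, p(54)=386155, p(55)=451276, p(56)=526823, p(57)=614154, p(58)=715220, p(59)=831820, p(60)=966467, p(61)=1121505, p(62)=1300156, p(63)=1505499, p(64)=1741630, p(65)=2012558, p(66)=2323520, p(67)=2679689, p(68)=3087735, p(69)=3554345, p(70)=4087968, p(71)=4697205, p(72)=5392783.
Final step: p(73) = p(72) + p(71) - p(68) - p(66) + p(61) + p(58) - p(51) - p(47) + p(38) + p(33) - p(22) - p(16) + p(3)
= 5392783 + 4697205 - 3087735 - 2323520 + 1121505 + 715220 - 239943 - 124754 + 26015 + 10143 - 1002 - 231 + 3
= 6185689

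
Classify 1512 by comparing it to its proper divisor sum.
abundant

Proper divisors of 1512: sum = 1 + 2 + 3 + 4 + 6 + 7 + 8 + 9 + ... + 252 + 378 + 504 + 756 (31 divisors) = 3288
Since 3288 > 1512, 1512 is abundant.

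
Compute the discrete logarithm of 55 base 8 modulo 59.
49

Baby-step giant-step with step n = ⌈√59⌉ = 8.
Baby steps 8^j mod 59 (j:value) for j=0..7: 0:1, 1:8, 2:5, 3:40, 4:25, 5:23, 6:7, 7:56.
Giant-step multiplier: 8^(-8) ≡ 8^(58-8) = 8^50 ≡ 27 (mod 59).
Giant steps γ_i = 55·27^i mod 59: γ_0=55, γ_1=10, γ_2=34, γ_3=33, γ_4=6, γ_5=44, γ_6=8 (in table at j=1).
x = i·n + j = 6·8 + 1 = 49.
Check: 8^49 ≡ 55 (mod 59).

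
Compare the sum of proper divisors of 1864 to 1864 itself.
deficient

Proper divisors of 1864: sum = 1 + 2 + 4 + 8 + 233 + 466 + 932 = 1646
Since 1646 < 1864, 1864 is deficient.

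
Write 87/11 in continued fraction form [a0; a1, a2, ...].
[7; 1, 10]

Euclidean algorithm steps:
87 = 7 × 11 + 10
11 = 1 × 10 + 1
10 = 10 × 1 + 0
Continued fraction: [7; 1, 10]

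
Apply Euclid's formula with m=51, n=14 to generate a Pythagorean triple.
(2405, 1428, 2797)

Euclid's formula: a = m² - n², b = 2mn, c = m² + n²
m = 51, n = 14
a = 51² - 14² = 2601 - 196 = 2405
b = 2 × 51 × 14 = 1428
c = 51² + 14² = 2601 + 196 = 2797
Verification: 2405² + 1428² = 5784025 + 2039184 = 7823209 = 2797² ✓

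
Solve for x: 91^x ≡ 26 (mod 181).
15

Baby-step giant-step with step n = ⌈√181⌉ = 14.
Baby steps 91^j mod 181 (j:value) for j=0..13: 0:1, 1:91, 2:136, 3:68, 4:34, 5:17, 6:99, 7:140, 8:70, 9:35, 10:108, 11:54, 12:27, 13:104.
Giant-step multiplier: 91^(-14) ≡ 91^(180-14) = 91^166 ≡ 94 (mod 181).
Giant steps γ_i = 26·94^i mod 181: γ_0=26, γ_1=91 (in table at j=1).
x = i·n + j = 1·14 + 1 = 15.
Check: 91^15 ≡ 26 (mod 181).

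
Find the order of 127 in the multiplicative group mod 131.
130

131 is prime, so ord(127) divides φ(131) = 130.
Divisors of 130: 1, 2, 5, 10, 13, 26, 65, 130.
Repeated squaring: 127^1 ≡ 127, 127^2 ≡ 16, 127^4 ≡ 125, 127^8 ≡ 36, 127^16 ≡ 117, 127^32 ≡ 65, 127^64 ≡ 33, 127^128 ≡ 41 (mod 131).
Test 127^d mod 131 for each divisor d in increasing order:
127^1 ≡ 127
127^2 ≡ 16
127^5 = 127^4·127^1 ≡ 24
127^10 = 127^8·127^2 ≡ 52
127^13 = 127^8·127^4·127^1 ≡ 78
127^26 = 127^16·127^8·127^2 ≡ 58
127^65 = 127^64·127^1 ≡ 130
127^130 = 127^128·127^2 ≡ 1  ← first divisor giving 1
The order is 130.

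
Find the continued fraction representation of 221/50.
[4; 2, 2, 1, 1, 1, 2]

Euclidean algorithm steps:
221 = 4 × 50 + 21
50 = 2 × 21 + 8
21 = 2 × 8 + 5
8 = 1 × 5 + 3
5 = 1 × 3 + 2
3 = 1 × 2 + 1
2 = 2 × 1 + 0
Continued fraction: [4; 2, 2, 1, 1, 1, 2]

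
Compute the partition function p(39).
31185

p(n) counts ways to write n as a sum of positive integers (order ignored).
Euler's pentagonal recurrence: p(k) = p(k-1) + p(k-2) - p(k-5) - p(k-7) + p(k-12) + p(k-15) - ... (offsets j(3j∓1)/2, signs ++--, p(0)=1, p(<0)=0).
DP table for k = 0..38: p(0)=1, p(1)=1, p(2)=2, p(3)=3, p(4)=5, p(5)=7, p(6)=11, p(7)=15, p(8)=22, p(9)=30, p(10)=42, p(11)=56, p(12)=77, p(13)=101, p(14)=135, p(15)=176, p(16)=231, p(17)=297, p(18)=385, p(19)=490, p(20)=627, p(21)=792, p(22)=1002, p(23)=1255, p(24)=1575, p(25)=1958, p(26)=2436, p(27)=3010, p(28)=3718, p(29)=4565, p(30)=5604, p(31)=6842, p(32)=8349, p(33)=10143, p(34)=12310, p(35)=14883, p(36)=17977, p(37)=21637, p(38)=26015.
Final step: p(39) = p(38) + p(37) - p(34) - p(32) + p(27) + p(24) - p(17) - p(13) + p(4)
= 26015 + 21637 - 12310 - 8349 + 3010 + 1575 - 297 - 101 + 5
= 31185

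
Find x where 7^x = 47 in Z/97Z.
12

Baby-step giant-step with step n = ⌈√97⌉ = 10.
Baby steps 7^j mod 97 (j:value) for j=0..9: 0:1, 1:7, 2:49, 3:52, 4:73, 5:26, 6:85, 7:13, 8:91, 9:55.
Giant-step multiplier: 7^(-10) ≡ 7^(96-10) = 7^86 ≡ 32 (mod 97).
Giant steps γ_i = 47·32^i mod 97: γ_0=47, γ_1=49 (in table at j=2).
x = i·n + j = 1·10 + 2 = 12.
Check: 7^12 ≡ 47 (mod 97).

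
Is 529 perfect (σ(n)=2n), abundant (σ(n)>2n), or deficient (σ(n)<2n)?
deficient

Proper divisors of 529: sum = 1 + 23 = 24
Since 24 < 529, 529 is deficient.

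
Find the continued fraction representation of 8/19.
[0; 2, 2, 1, 2]

Euclidean algorithm steps:
8 = 0 × 19 + 8
19 = 2 × 8 + 3
8 = 2 × 3 + 2
3 = 1 × 2 + 1
2 = 2 × 1 + 0
Continued fraction: [0; 2, 2, 1, 2]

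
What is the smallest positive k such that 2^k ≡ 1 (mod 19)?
18

19 is prime, so ord(2) divides φ(19) = 18.
Divisors of 18: 1, 2, 3, 6, 9, 18.
Repeated squaring: 2^1 ≡ 2, 2^2 ≡ 4, 2^4 ≡ 16, 2^8 ≡ 9, 2^16 ≡ 5 (mod 19).
Test 2^d mod 19 for each divisor d in increasing order:
2^1 ≡ 2
2^2 ≡ 4
2^3 = 2^2·2^1 ≡ 8
2^6 = 2^4·2^2 ≡ 7
2^9 = 2^8·2^1 ≡ 18
2^18 = 2^16·2^2 ≡ 1  ← first divisor giving 1
The order is 18.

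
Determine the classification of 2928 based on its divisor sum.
abundant

Proper divisors of 2928: sum = 1 + 2 + 3 + 4 + 6 + 8 + 12 + 16 + ... + 488 + 732 + 976 + 1464 (19 divisors) = 4760
Since 4760 > 2928, 2928 is abundant.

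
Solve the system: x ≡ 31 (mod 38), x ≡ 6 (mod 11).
259

Using Chinese Remainder Theorem:
M = 38 × 11 = 418
M1 = 11, M2 = 38
y1 = 11^(-1) mod 38 = 7
y2 = 38^(-1) mod 11 = 9
x = (31×11×7 + 6×38×9) mod 418 = 259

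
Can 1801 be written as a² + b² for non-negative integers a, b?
24² + 35² (a=24, b=35)

Factorization: 1801 = 1801
By Fermat: n is sum of two squares iff every prime p ≡ 3 (mod 4) appears to even power.
All primes ≡ 3 (mod 4) appear to even power.
Search a = 0, 1, 2, … for 1801 - a² a perfect square: first hit at a = 24: 1801 - 576 = 1225 = 35².
1801 = 24² + 35² = 576 + 1225 ✓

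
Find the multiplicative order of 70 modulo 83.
41

83 is prime, so ord(70) divides φ(83) = 82.
Divisors of 82: 1, 2, 41, 82.
Repeated squaring: 70^1 ≡ 70, 70^2 ≡ 3, 70^4 ≡ 9, 70^8 ≡ 81, 70^16 ≡ 4, 70^32 ≡ 16, 70^64 ≡ 7 (mod 83).
Test 70^d mod 83 for each divisor d in increasing order:
70^1 ≡ 70
70^2 ≡ 3
70^41 = 70^32·70^8·70^1 ≡ 1  ← first divisor giving 1
The order is 41.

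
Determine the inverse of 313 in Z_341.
207

gcd(313, 341) = 1, so the inverse exists.
Extended Euclidean algorithm on (341, 313):
341 = 1 × 313 + 28  ⟹  28 = (1)·341 + (-1)·313
313 = 11 × 28 + 5  ⟹  5 = (-11)·341 + (12)·313
28 = 5 × 5 + 3  ⟹  3 = (56)·341 + (-61)·313
5 = 1 × 3 + 2  ⟹  2 = (-67)·341 + (73)·313
3 = 1 × 2 + 1  ⟹  1 = (123)·341 + (-134)·313
So (-134)·313 ≡ 1 (mod 341), i.e. 313^(-1) ≡ -134 ≡ 207 (mod 341).
Check: 313 × 207 = 64791 ≡ 1 (mod 341)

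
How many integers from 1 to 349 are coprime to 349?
348

349 = 349
φ(n) = n × ∏(1 - 1/p) for each prime p dividing n
φ(349) = 349 × (1 - 1/349) = 348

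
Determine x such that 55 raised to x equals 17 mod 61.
11

Baby-step giant-step with step n = ⌈√61⌉ = 8.
Baby steps 55^j mod 61 (j:value) for j=0..7: 0:1, 1:55, 2:36, 3:28, 4:15, 5:32, 6:52, 7:54.
Giant-step multiplier: 55^(-8) ≡ 55^(60-8) = 55^52 ≡ 16 (mod 61).
Giant steps γ_i = 17·16^i mod 61: γ_0=17, γ_1=28 (in table at j=3).
x = i·n + j = 1·8 + 3 = 11.
Check: 55^11 ≡ 17 (mod 61).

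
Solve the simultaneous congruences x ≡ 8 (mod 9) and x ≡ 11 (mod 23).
80

Using Chinese Remainder Theorem:
M = 9 × 23 = 207
M1 = 23, M2 = 9
y1 = 23^(-1) mod 9 = 2
y2 = 9^(-1) mod 23 = 18
x = (8×23×2 + 11×9×18) mod 207 = 80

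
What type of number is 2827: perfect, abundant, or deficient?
deficient

Proper divisors of 2827: sum = 1 + 11 + 257 = 269
Since 269 < 2827, 2827 is deficient.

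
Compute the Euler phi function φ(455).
288

455 = 5 × 7 × 13
φ(n) = n × ∏(1 - 1/p) for each prime p dividing n
φ(455) = 455 × (1 - 1/5) × (1 - 1/7) × (1 - 1/13) = 288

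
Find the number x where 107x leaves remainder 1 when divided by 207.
89

gcd(107, 207) = 1, so the inverse exists.
Extended Euclidean algorithm on (207, 107):
207 = 1 × 107 + 100  ⟹  100 = (1)·207 + (-1)·107
107 = 1 × 100 + 7  ⟹  7 = (-1)·207 + (2)·107
100 = 14 × 7 + 2  ⟹  2 = (15)·207 + (-29)·107
7 = 3 × 2 + 1  ⟹  1 = (-46)·207 + (89)·107
So (89)·107 ≡ 1 (mod 207), i.e. 107^(-1) ≡ 89 (mod 207).
Check: 107 × 89 = 9523 ≡ 1 (mod 207)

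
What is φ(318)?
104

318 = 2 × 3 × 53
φ(n) = n × ∏(1 - 1/p) for each prime p dividing n
φ(318) = 318 × (1 - 1/2) × (1 - 1/3) × (1 - 1/53) = 104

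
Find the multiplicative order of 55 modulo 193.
24

193 is prime, so ord(55) divides φ(193) = 192.
Divisors of 192: 1, 2, 3, 4, 6, 8, 12, 16, 24, 32, 48, 64, 96, 192.
Repeated squaring: 55^1 ≡ 55, 55^2 ≡ 130, 55^4 ≡ 109, 55^8 ≡ 108, 55^16 ≡ 84, 55^32 ≡ 108, 55^64 ≡ 84, 55^128 ≡ 108 (mod 193).
Test 55^d mod 193 for each divisor d in increasing order:
55^1 ≡ 55
55^2 ≡ 130
55^3 = 55^2·55^1 ≡ 9
55^4 ≡ 109
55^6 = 55^4·55^2 ≡ 81
55^8 ≡ 108
55^12 = 55^8·55^4 ≡ 192
55^16 ≡ 84
55^24 = 55^16·55^8 ≡ 1  ← first divisor giving 1
The order is 24.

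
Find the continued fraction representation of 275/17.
[16; 5, 1, 2]

Euclidean algorithm steps:
275 = 16 × 17 + 3
17 = 5 × 3 + 2
3 = 1 × 2 + 1
2 = 2 × 1 + 0
Continued fraction: [16; 5, 1, 2]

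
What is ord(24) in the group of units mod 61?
20

61 is prime, so ord(24) divides φ(61) = 60.
Divisors of 60: 1, 2, 3, 4, 5, 6, 10, 12, 15, 20, 30, 60.
Repeated squaring: 24^1 ≡ 24, 24^2 ≡ 27, 24^4 ≡ 58, 24^8 ≡ 9, 24^16 ≡ 20, 24^32 ≡ 34 (mod 61).
Test 24^d mod 61 for each divisor d in increasing order:
24^1 ≡ 24
24^2 ≡ 27
24^3 = 24^2·24^1 ≡ 38
24^4 ≡ 58
24^5 = 24^4·24^1 ≡ 50
24^6 = 24^4·24^2 ≡ 41
24^10 = 24^8·24^2 ≡ 60
24^12 = 24^8·24^4 ≡ 34
24^15 = 24^8·24^4·24^2·24^1 ≡ 11
24^20 = 24^16·24^4 ≡ 1  ← first divisor giving 1
The order is 20.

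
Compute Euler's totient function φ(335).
264

335 = 5 × 67
φ(n) = n × ∏(1 - 1/p) for each prime p dividing n
φ(335) = 335 × (1 - 1/5) × (1 - 1/67) = 264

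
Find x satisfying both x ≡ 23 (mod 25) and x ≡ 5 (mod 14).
173

Using Chinese Remainder Theorem:
M = 25 × 14 = 350
M1 = 14, M2 = 25
y1 = 14^(-1) mod 25 = 9
y2 = 25^(-1) mod 14 = 9
x = (23×14×9 + 5×25×9) mod 350 = 173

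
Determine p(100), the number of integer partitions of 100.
190569292

p(n) counts ways to write n as a sum of positive integers (order ignored).
Euler's pentagonal recurrence: p(k) = p(k-1) + p(k-2) - p(k-5) - p(k-7) + p(k-12) + p(k-15) - ... (offsets j(3j∓1)/2, signs ++--, p(0)=1, p(<0)=0).
DP table for k = 0..99: p(0)=1, p(1)=1, p(2)=2, p(3)=3, p(4)=5, p(5)=7, p(6)=11, p(7)=15, p(8)=22, p(9)=30, p(10)=42, p(11)=56, p(12)=77, p(13)=101, p(14)=135, p(15)=176, p(16)=231, p(17)=297, p(18)=385, p(19)=490, p(20)=627, p(21)=792, p(22)=1002, p(23)=1255, p(24)=1575, p(25)=1958, p(26)=2436, p(27)=3010, p(28)=3718, p(29)=4565, p(30)=5604, p(31)=6842, p(32)=8349, p(33)=10143, p(34)=12310, p(35)=14883, p(36)=17977, p(37)=21637, p(38)=26015, p(39)=31185, p(40)=37338, p(41)=44583, p(42)=53174, p(43)=63261, p(44)=75175, p(45)=89134, p(46)=105558, p(47)=124754, p(48)=147273, p(49)=173525, p(50)=204226, p(51)=239943, p(52)=281589, p(53)=329931, p(54)=386155, p(55)=451276, p(56)=526823, p(57)=614154, p(58)=715220, p(59)=831820, p(60)=966467, p(61)=1121505, p(62)=1300156, p(63)=1505499, p(64)=1741630, p(65)=2012558, p(66)=2323520, p(67)=2679689, p(68)=3087735, p(69)=3554345, p(70)=4087968, p(71)=4697205, p(72)=5392783, p(73)=6185689, p(74)=7089500, p(75)=8118264, p(76)=9289091, p(77)=10619863, p(78)=12132164, p(79)=13848650, p(80)=15796476, p(81)=18004327, p(82)=20506255, p(83)=23338469, p(84)=26543660, p(85)=30167357, p(86)=34262962, p(87)=38887673, p(88)=44108109, p(89)=49995925, p(90)=56634173, p(91)=64112359, p(92)=72533807, p(93)=82010177, p(94)=92669720, p(95)=104651419, p(96)=118114304, p(97)=133230930, p(98)=150198136, p(99)=169229875.
Final step: p(100) = p(99) + p(98) - p(95) - p(93) + p(88) + p(85) - p(78) - p(74) + p(65) + p(60) - p(49) - p(43) + p(30) + p(23) - p(8) - p(0)
= 169229875 + 150198136 - 104651419 - 82010177 + 44108109 + 30167357 - 12132164 - 7089500 + 2012558 + 966467 - 173525 - 63261 + 5604 + 1255 - 22 - 1
= 190569292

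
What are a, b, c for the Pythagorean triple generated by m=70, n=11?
(4779, 1540, 5021)

Euclid's formula: a = m² - n², b = 2mn, c = m² + n²
m = 70, n = 11
a = 70² - 11² = 4900 - 121 = 4779
b = 2 × 70 × 11 = 1540
c = 70² + 11² = 4900 + 121 = 5021
Verification: 4779² + 1540² = 22838841 + 2371600 = 25210441 = 5021² ✓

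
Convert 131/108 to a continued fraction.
[1; 4, 1, 2, 3, 2]

Euclidean algorithm steps:
131 = 1 × 108 + 23
108 = 4 × 23 + 16
23 = 1 × 16 + 7
16 = 2 × 7 + 2
7 = 3 × 2 + 1
2 = 2 × 1 + 0
Continued fraction: [1; 4, 1, 2, 3, 2]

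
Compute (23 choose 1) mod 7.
2

Using Lucas' theorem:
Write n=23 and k=1 in base 7:
n in base 7: [3, 2]
k in base 7: [0, 1]
C(23,1) mod 7 = ∏ C(n_i, k_i) mod 7
Digit binomials (mod 7): C(3,0) = 1; C(2,1) = 2
Product: 1 × 2 = 2 ≡ 2 (mod 7)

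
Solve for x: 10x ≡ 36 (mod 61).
x ≡ 28 (mod 61)

gcd(10, 61) = 1, which divides 36, so solutions exist.
Find 10^(-1) mod 61 by the extended Euclidean algorithm:
61 = 6 × 10 + 1  ⟹  1 = (1)·61 + (-6)·10
So (-6)·10 ≡ 1 (mod 61), i.e. 10^(-1) ≡ -6 ≡ 55 (mod 61).
x ≡ 55 × 36 = 1980 ≡ 28 (mod 61).
Check: 10 × 28 = 280 ≡ 36 (mod 61).
Unique solution: x ≡ 28 (mod 61)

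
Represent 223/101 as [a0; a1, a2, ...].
[2; 4, 1, 4, 4]

Euclidean algorithm steps:
223 = 2 × 101 + 21
101 = 4 × 21 + 17
21 = 1 × 17 + 4
17 = 4 × 4 + 1
4 = 4 × 1 + 0
Continued fraction: [2; 4, 1, 4, 4]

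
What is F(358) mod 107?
106

Matrix identity: Q^n = [[F_(n+1), F_n], [F_n, F_(n-1)]] with Q = [[1,1],[1,0]].
n = 358 = 101100110₂. Square-and-multiply, entries mod 107:
Q^1 = [[1,1],[1,0]]
Q^2 = (Q^1)² = [[2,1],[1,1]]
Q^5 = (Q^2)²·Q = [[8,5],[5,3]]
Q^11 = (Q^5)²·Q = [[37,89],[89,55]]
Q^22 = (Q^11)² = [[88,56],[56,32]]
Q^44 = (Q^22)² = [[73,86],[86,94]]
Q^89 = (Q^44)²·Q = [[16,99],[99,24]]
Q^179 = (Q^89)²·Q = [[0,106],[106,1]]
Q^358 = (Q^179)² = [[1,106],[106,2]]
F_358 mod 107 = Q^358[0][1] = 106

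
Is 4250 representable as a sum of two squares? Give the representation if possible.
5² + 65² (a=5, b=65)

Factorization: 4250 = 2 × 5^3 × 17
By Fermat: n is sum of two squares iff every prime p ≡ 3 (mod 4) appears to even power.
All primes ≡ 3 (mod 4) appear to even power.
Search a = 0, 1, 2, … for 4250 - a² a perfect square: first hit at a = 5: 4250 - 25 = 4225 = 65².
4250 = 5² + 65² = 25 + 4225 ✓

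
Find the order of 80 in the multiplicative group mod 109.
27

109 is prime, so ord(80) divides φ(109) = 108.
Divisors of 108: 1, 2, 3, 4, 6, 9, 12, 18, 27, 36, 54, 108.
Repeated squaring: 80^1 ≡ 80, 80^2 ≡ 78, 80^4 ≡ 89, 80^8 ≡ 73, 80^16 ≡ 97, 80^32 ≡ 35, 80^64 ≡ 26 (mod 109).
Test 80^d mod 109 for each divisor d in increasing order:
80^1 ≡ 80
80^2 ≡ 78
80^3 = 80^2·80^1 ≡ 27
80^4 ≡ 89
80^6 = 80^4·80^2 ≡ 75
80^9 = 80^8·80^1 ≡ 63
80^12 = 80^8·80^4 ≡ 66
80^18 = 80^16·80^2 ≡ 45
80^27 = 80^16·80^8·80^2·80^1 ≡ 1  ← first divisor giving 1
The order is 27.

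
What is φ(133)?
108

133 = 7 × 19
φ(n) = n × ∏(1 - 1/p) for each prime p dividing n
φ(133) = 133 × (1 - 1/7) × (1 - 1/19) = 108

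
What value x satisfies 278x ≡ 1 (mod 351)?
125

gcd(278, 351) = 1, so the inverse exists.
Extended Euclidean algorithm on (351, 278):
351 = 1 × 278 + 73  ⟹  73 = (1)·351 + (-1)·278
278 = 3 × 73 + 59  ⟹  59 = (-3)·351 + (4)·278
73 = 1 × 59 + 14  ⟹  14 = (4)·351 + (-5)·278
59 = 4 × 14 + 3  ⟹  3 = (-19)·351 + (24)·278
14 = 4 × 3 + 2  ⟹  2 = (80)·351 + (-101)·278
3 = 1 × 2 + 1  ⟹  1 = (-99)·351 + (125)·278
So (125)·278 ≡ 1 (mod 351), i.e. 278^(-1) ≡ 125 (mod 351).
Check: 278 × 125 = 34750 ≡ 1 (mod 351)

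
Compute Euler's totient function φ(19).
18

19 = 19
φ(n) = n × ∏(1 - 1/p) for each prime p dividing n
φ(19) = 19 × (1 - 1/19) = 18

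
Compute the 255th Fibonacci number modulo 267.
34

Matrix identity: Q^n = [[F_(n+1), F_n], [F_n, F_(n-1)]] with Q = [[1,1],[1,0]].
n = 255 = 11111111₂. Square-and-multiply, entries mod 267:
Q^1 = [[1,1],[1,0]]
Q^3 = (Q^1)²·Q = [[3,2],[2,1]]
Q^7 = (Q^3)²·Q = [[21,13],[13,8]]
Q^15 = (Q^7)²·Q = [[186,76],[76,110]]
Q^31 = (Q^15)²·Q = [[123,55],[55,68]]
Q^63 = (Q^31)²·Q = [[90,265],[265,92]]
Q^127 = (Q^63)²·Q = [[264,94],[94,170]]
Q^255 = (Q^127)²·Q = [[246,34],[34,212]]
F_255 mod 267 = Q^255[0][1] = 34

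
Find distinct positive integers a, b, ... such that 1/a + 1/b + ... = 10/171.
1/18 + 1/342

Greedy algorithm:
10/171: ceiling(171/10) = 18, use 1/18
1/342: ceiling(342/1) = 342, use 1/342
Result: 10/171 = 1/18 + 1/342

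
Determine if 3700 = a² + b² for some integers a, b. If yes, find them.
10² + 60² (a=10, b=60)

Factorization: 3700 = 2^2 × 5^2 × 37
By Fermat: n is sum of two squares iff every prime p ≡ 3 (mod 4) appears to even power.
All primes ≡ 3 (mod 4) appear to even power.
Search a = 0, 1, 2, … for 3700 - a² a perfect square: first hit at a = 10: 3700 - 100 = 3600 = 60².
3700 = 10² + 60² = 100 + 3600 ✓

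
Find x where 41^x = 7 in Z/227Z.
222

Baby-step giant-step with step n = ⌈√227⌉ = 16.
Baby steps 41^j mod 227 (j:value) for j=0..15: 0:1, 1:41, 2:92, 3:140, 4:65, 5:168, 6:78, 7:20, 8:139, 9:24, 10:76, 11:165, 12:182, 13:198, 14:173, 15:56.
Giant-step multiplier: 41^(-16) ≡ 41^(226-16) = 41^210 ≡ 131 (mod 227).
Giant steps γ_i = 7·131^i mod 227: γ_0=7, γ_1=9, γ_2=44, γ_3=89, γ_4=82, γ_5=73, γ_6=29, γ_7=167, γ_8=85, γ_9=12, γ_10=210, γ_11=43, γ_12=185, γ_13=173 (in table at j=14).
x = i·n + j = 13·16 + 14 = 222.
Check: 41^222 ≡ 7 (mod 227).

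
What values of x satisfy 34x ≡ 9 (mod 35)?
x ≡ 26 (mod 35)

gcd(34, 35) = 1, which divides 9, so solutions exist.
Find 34^(-1) mod 35 by the extended Euclidean algorithm:
35 = 1 × 34 + 1  ⟹  1 = (1)·35 + (-1)·34
So (-1)·34 ≡ 1 (mod 35), i.e. 34^(-1) ≡ -1 ≡ 34 (mod 35).
x ≡ 34 × 9 = 306 ≡ 26 (mod 35).
Check: 34 × 26 = 884 ≡ 9 (mod 35).
Unique solution: x ≡ 26 (mod 35)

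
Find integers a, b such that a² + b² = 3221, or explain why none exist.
14² + 55² (a=14, b=55)

Factorization: 3221 = 3221
By Fermat: n is sum of two squares iff every prime p ≡ 3 (mod 4) appears to even power.
All primes ≡ 3 (mod 4) appear to even power.
Search a = 0, 1, 2, … for 3221 - a² a perfect square: first hit at a = 14: 3221 - 196 = 3025 = 55².
3221 = 14² + 55² = 196 + 3025 ✓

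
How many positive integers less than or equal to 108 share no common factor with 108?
36

108 = 2^2 × 3^3
φ(n) = n × ∏(1 - 1/p) for each prime p dividing n
φ(108) = 108 × (1 - 1/2) × (1 - 1/3) = 36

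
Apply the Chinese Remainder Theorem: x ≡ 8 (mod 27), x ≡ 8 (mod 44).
8

Using Chinese Remainder Theorem:
M = 27 × 44 = 1188
M1 = 44, M2 = 27
y1 = 44^(-1) mod 27 = 8
y2 = 27^(-1) mod 44 = 31
x = (8×44×8 + 8×27×31) mod 1188 = 8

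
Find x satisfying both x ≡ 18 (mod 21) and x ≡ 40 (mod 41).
81

Using Chinese Remainder Theorem:
M = 21 × 41 = 861
M1 = 41, M2 = 21
y1 = 41^(-1) mod 21 = 20
y2 = 21^(-1) mod 41 = 2
x = (18×41×20 + 40×21×2) mod 861 = 81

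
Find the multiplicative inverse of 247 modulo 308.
207

gcd(247, 308) = 1, so the inverse exists.
Extended Euclidean algorithm on (308, 247):
308 = 1 × 247 + 61  ⟹  61 = (1)·308 + (-1)·247
247 = 4 × 61 + 3  ⟹  3 = (-4)·308 + (5)·247
61 = 20 × 3 + 1  ⟹  1 = (81)·308 + (-101)·247
So (-101)·247 ≡ 1 (mod 308), i.e. 247^(-1) ≡ -101 ≡ 207 (mod 308).
Check: 247 × 207 = 51129 ≡ 1 (mod 308)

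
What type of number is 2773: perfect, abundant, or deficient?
deficient

Proper divisors of 2773: sum = 1 + 47 + 59 = 107
Since 107 < 2773, 2773 is deficient.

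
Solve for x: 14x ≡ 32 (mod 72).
x ≡ 28 (mod 36)

gcd(14, 72) = 2, which divides 32, so solutions exist.
Divide through by 2: 7x ≡ 16 (mod 36).
Find 7^(-1) mod 36 by the extended Euclidean algorithm:
36 = 5 × 7 + 1  ⟹  1 = (1)·36 + (-5)·7
So (-5)·7 ≡ 1 (mod 36), i.e. 7^(-1) ≡ -5 ≡ 31 (mod 36).
x ≡ 31 × 16 = 496 ≡ 28 (mod 36).
Check: 14 × 28 = 392 ≡ 32 (mod 72).
x ≡ 28 (mod 36), giving 2 solutions mod 72.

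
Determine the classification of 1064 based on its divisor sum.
abundant

Proper divisors of 1064: sum = 1 + 2 + 4 + 7 + 8 + 14 + 19 + 28 + 38 + 56 + 76 + 133 + 152 + 266 + 532 = 1336
Since 1336 > 1064, 1064 is abundant.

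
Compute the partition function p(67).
2679689

p(n) counts ways to write n as a sum of positive integers (order ignored).
Euler's pentagonal recurrence: p(k) = p(k-1) + p(k-2) - p(k-5) - p(k-7) + p(k-12) + p(k-15) - ... (offsets j(3j∓1)/2, signs ++--, p(0)=1, p(<0)=0).
DP table for k = 0..66: p(0)=1, p(1)=1, p(2)=2, p(3)=3, p(4)=5, p(5)=7, p(6)=11, p(7)=15, p(8)=22, p(9)=30, p(10)=42, p(11)=56, p(12)=77, p(13)=101, p(14)=135, p(15)=176, p(16)=231, p(17)=297, p(18)=385, p(19)=490, p(20)=627, p(21)=792, p(22)=1002, p(23)=1255, p(24)=1575, p(25)=1958, p(26)=2436, p(27)=3010, p(28)=3718, p(29)=4565, p(30)=5604, p(31)=6842, p(32)=8349, p(33)=10143, p(34)=12310, p(35)=14883, p(36)=17977, p(37)=21637, p(38)=26015, p(39)=31185, p(40)=37338, p(41)=44583, p(42)=53174, p(43)=63261, p(44)=75175, p(45)=89134, p(46)=105558, p(47)=124754, p(48)=147273, p(49)=173525, p(50)=204226, p(51)=239943, p(52)=281589, p(53)=329931, p(54)=386155, p(55)=451276, p(56)=526823, p(57)=614154, p(58)=715220, p(59)=831820, p(60)=966467, p(61)=1121505, p(62)=1300156, p(63)=1505499, p(64)=1741630, p(65)=2012558, p(66)=2323520.
Final step: p(67) = p(66) + p(65) - p(62) - p(60) + p(55) + p(52) - p(45) - p(41) + p(32) + p(27) - p(16) - p(10)
= 2323520 + 2012558 - 1300156 - 966467 + 451276 + 281589 - 89134 - 44583 + 8349 + 3010 - 231 - 42
= 2679689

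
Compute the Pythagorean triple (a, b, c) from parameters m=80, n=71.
(1359, 11360, 11441)

Euclid's formula: a = m² - n², b = 2mn, c = m² + n²
m = 80, n = 71
a = 80² - 71² = 6400 - 5041 = 1359
b = 2 × 80 × 71 = 11360
c = 80² + 71² = 6400 + 5041 = 11441
Verification: 1359² + 11360² = 1846881 + 129049600 = 130896481 = 11441² ✓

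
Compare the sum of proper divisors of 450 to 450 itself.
abundant

Proper divisors of 450: sum = 1 + 2 + 3 + 5 + 6 + 9 + 10 + 15 + ... + 75 + 90 + 150 + 225 (17 divisors) = 759
Since 759 > 450, 450 is abundant.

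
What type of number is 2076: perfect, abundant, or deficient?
abundant

Proper divisors of 2076: sum = 1 + 2 + 3 + 4 + 6 + 12 + 173 + 346 + 519 + 692 + 1038 = 2796
Since 2796 > 2076, 2076 is abundant.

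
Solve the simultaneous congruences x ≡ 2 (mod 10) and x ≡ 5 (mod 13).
122

Using Chinese Remainder Theorem:
M = 10 × 13 = 130
M1 = 13, M2 = 10
y1 = 13^(-1) mod 10 = 7
y2 = 10^(-1) mod 13 = 4
x = (2×13×7 + 5×10×4) mod 130 = 122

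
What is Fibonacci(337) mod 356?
165

Matrix identity: Q^n = [[F_(n+1), F_n], [F_n, F_(n-1)]] with Q = [[1,1],[1,0]].
n = 337 = 101010001₂. Square-and-multiply, entries mod 356:
Q^1 = [[1,1],[1,0]]
Q^2 = (Q^1)² = [[2,1],[1,1]]
Q^5 = (Q^2)²·Q = [[8,5],[5,3]]
Q^10 = (Q^5)² = [[89,55],[55,34]]
Q^21 = (Q^10)²·Q = [[267,266],[266,1]]
Q^42 = (Q^21)² = [[1,88],[88,269]]
Q^84 = (Q^42)² = [[269,264],[264,5]]
Q^168 = (Q^84)² = [[13,68],[68,301]]
Q^337 = (Q^168)²·Q = [[157,165],[165,348]]
F_337 mod 356 = Q^337[0][1] = 165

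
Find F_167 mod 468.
1

Matrix identity: Q^n = [[F_(n+1), F_n], [F_n, F_(n-1)]] with Q = [[1,1],[1,0]].
n = 167 = 10100111₂. Square-and-multiply, entries mod 468:
Q^1 = [[1,1],[1,0]]
Q^2 = (Q^1)² = [[2,1],[1,1]]
Q^5 = (Q^2)²·Q = [[8,5],[5,3]]
Q^10 = (Q^5)² = [[89,55],[55,34]]
Q^20 = (Q^10)² = [[182,213],[213,437]]
Q^41 = (Q^20)²·Q = [[208,337],[337,339]]
Q^83 = (Q^41)²·Q = [[0,53],[53,415]]
Q^167 = (Q^83)²·Q = [[0,1],[1,467]]
F_167 mod 468 = Q^167[0][1] = 1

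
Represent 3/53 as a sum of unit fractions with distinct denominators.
1/18 + 1/954

Greedy algorithm:
3/53: ceiling(53/3) = 18, use 1/18
1/954: ceiling(954/1) = 954, use 1/954
Result: 3/53 = 1/18 + 1/954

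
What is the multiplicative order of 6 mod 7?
2

7 is prime, so ord(6) divides φ(7) = 6.
Divisors of 6: 1, 2, 3, 6.
Repeated squaring: 6^1 ≡ 6, 6^2 ≡ 1, 6^4 ≡ 1 (mod 7).
Test 6^d mod 7 for each divisor d in increasing order:
6^1 ≡ 6
6^2 ≡ 1  ← first divisor giving 1
The order is 2.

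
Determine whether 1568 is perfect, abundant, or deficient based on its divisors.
abundant

Proper divisors of 1568: sum = 1 + 2 + 4 + 7 + 8 + 14 + 16 + 28 + ... + 196 + 224 + 392 + 784 (17 divisors) = 2023
Since 2023 > 1568, 1568 is abundant.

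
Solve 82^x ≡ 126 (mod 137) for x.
70

Baby-step giant-step with step n = ⌈√137⌉ = 12.
Baby steps 82^j mod 137 (j:value) for j=0..11: 0:1, 1:82, 2:11, 3:80, 4:121, 5:58, 6:98, 7:90, 8:119, 9:31, 10:76, 11:67.
Giant-step multiplier: 82^(-12) ≡ 82^(136-12) = 82^124 ≡ 49 (mod 137).
Giant steps γ_i = 126·49^i mod 137: γ_0=126, γ_1=9, γ_2=30, γ_3=100, γ_4=105, γ_5=76 (in table at j=10).
x = i·n + j = 5·12 + 10 = 70.
Check: 82^70 ≡ 126 (mod 137).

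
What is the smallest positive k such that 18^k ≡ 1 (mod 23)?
11

23 is prime, so ord(18) divides φ(23) = 22.
Divisors of 22: 1, 2, 11, 22.
Repeated squaring: 18^1 ≡ 18, 18^2 ≡ 2, 18^4 ≡ 4, 18^8 ≡ 16, 18^16 ≡ 3 (mod 23).
Test 18^d mod 23 for each divisor d in increasing order:
18^1 ≡ 18
18^2 ≡ 2
18^11 = 18^8·18^2·18^1 ≡ 1  ← first divisor giving 1
The order is 11.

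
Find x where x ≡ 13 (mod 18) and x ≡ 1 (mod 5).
31

Using Chinese Remainder Theorem:
M = 18 × 5 = 90
M1 = 5, M2 = 18
y1 = 5^(-1) mod 18 = 11
y2 = 18^(-1) mod 5 = 2
x = (13×5×11 + 1×18×2) mod 90 = 31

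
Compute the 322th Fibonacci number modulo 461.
0

Matrix identity: Q^n = [[F_(n+1), F_n], [F_n, F_(n-1)]] with Q = [[1,1],[1,0]].
n = 322 = 101000010₂. Square-and-multiply, entries mod 461:
Q^1 = [[1,1],[1,0]]
Q^2 = (Q^1)² = [[2,1],[1,1]]
Q^5 = (Q^2)²·Q = [[8,5],[5,3]]
Q^10 = (Q^5)² = [[89,55],[55,34]]
Q^20 = (Q^10)² = [[343,311],[311,32]]
Q^40 = (Q^20)² = [[5,453],[453,13]]
Q^80 = (Q^40)² = [[89,317],[317,233]]
Q^161 = (Q^80)²·Q = [[268,75],[75,193]]
Q^322 = (Q^161)² = [[1,0],[0,1]]
F_322 mod 461 = Q^322[0][1] = 0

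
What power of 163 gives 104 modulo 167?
147

Baby-step giant-step with step n = ⌈√167⌉ = 13.
Baby steps 163^j mod 167 (j:value) for j=0..12: 0:1, 1:163, 2:16, 3:103, 4:89, 5:145, 6:88, 7:149, 8:72, 9:46, 10:150, 11:68, 12:62.
Giant-step multiplier: 163^(-13) ≡ 163^(166-13) = 163^153 ≡ 134 (mod 167).
Giant steps γ_i = 104·134^i mod 167: γ_0=104, γ_1=75, γ_2=30, γ_3=12, γ_4=105, γ_5=42, γ_6=117, γ_7=147, γ_8=159, γ_9=97, γ_10=139, γ_11=89 (in table at j=4).
x = i·n + j = 11·13 + 4 = 147.
Check: 163^147 ≡ 104 (mod 167).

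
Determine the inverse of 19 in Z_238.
213

gcd(19, 238) = 1, so the inverse exists.
Extended Euclidean algorithm on (238, 19):
238 = 12 × 19 + 10  ⟹  10 = (1)·238 + (-12)·19
19 = 1 × 10 + 9  ⟹  9 = (-1)·238 + (13)·19
10 = 1 × 9 + 1  ⟹  1 = (2)·238 + (-25)·19
So (-25)·19 ≡ 1 (mod 238), i.e. 19^(-1) ≡ -25 ≡ 213 (mod 238).
Check: 19 × 213 = 4047 ≡ 1 (mod 238)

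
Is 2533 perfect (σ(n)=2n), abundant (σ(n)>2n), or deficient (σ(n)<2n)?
deficient

Proper divisors of 2533: sum = 1 + 17 + 149 = 167
Since 167 < 2533, 2533 is deficient.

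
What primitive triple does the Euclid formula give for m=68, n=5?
(4599, 680, 4649)

Euclid's formula: a = m² - n², b = 2mn, c = m² + n²
m = 68, n = 5
a = 68² - 5² = 4624 - 25 = 4599
b = 2 × 68 × 5 = 680
c = 68² + 5² = 4624 + 25 = 4649
Verification: 4599² + 680² = 21150801 + 462400 = 21613201 = 4649² ✓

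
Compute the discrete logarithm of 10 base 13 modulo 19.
7

Baby-step giant-step with step n = ⌈√19⌉ = 5.
Baby steps 13^j mod 19 (j:value) for j=0..4: 0:1, 1:13, 2:17, 3:12, 4:4.
Giant-step multiplier: 13^(-5) ≡ 13^(18-5) = 13^13 ≡ 15 (mod 19).
Giant steps γ_i = 10·15^i mod 19: γ_0=10, γ_1=17 (in table at j=2).
x = i·n + j = 1·5 + 2 = 7.
Check: 13^7 ≡ 10 (mod 19).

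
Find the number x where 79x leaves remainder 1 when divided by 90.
49

gcd(79, 90) = 1, so the inverse exists.
Extended Euclidean algorithm on (90, 79):
90 = 1 × 79 + 11  ⟹  11 = (1)·90 + (-1)·79
79 = 7 × 11 + 2  ⟹  2 = (-7)·90 + (8)·79
11 = 5 × 2 + 1  ⟹  1 = (36)·90 + (-41)·79
So (-41)·79 ≡ 1 (mod 90), i.e. 79^(-1) ≡ -41 ≡ 49 (mod 90).
Check: 79 × 49 = 3871 ≡ 1 (mod 90)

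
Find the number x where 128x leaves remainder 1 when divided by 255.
2

gcd(128, 255) = 1, so the inverse exists.
Extended Euclidean algorithm on (255, 128):
255 = 1 × 128 + 127  ⟹  127 = (1)·255 + (-1)·128
128 = 1 × 127 + 1  ⟹  1 = (-1)·255 + (2)·128
So (2)·128 ≡ 1 (mod 255), i.e. 128^(-1) ≡ 2 (mod 255).
Check: 128 × 2 = 256 ≡ 1 (mod 255)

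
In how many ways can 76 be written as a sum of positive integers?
9289091

p(n) counts ways to write n as a sum of positive integers (order ignored).
Euler's pentagonal recurrence: p(k) = p(k-1) + p(k-2) - p(k-5) - p(k-7) + p(k-12) + p(k-15) - ... (offsets j(3j∓1)/2, signs ++--, p(0)=1, p(<0)=0).
DP table for k = 0..75: p(0)=1, p(1)=1, p(2)=2, p(3)=3, p(4)=5, p(5)=7, p(6)=11, p(7)=15, p(8)=22, p(9)=30, p(10)=42, p(11)=56, p(12)=77, p(13)=101, p(14)=135, p(15)=176, p(16)=231, p(17)=297, p(18)=385, p(19)=490, p(20)=627, p(21)=792, p(22)=1002, p(23)=1255, p(24)=1575, p(25)=1958, p(26)=2436, p(27)=3010, p(28)=3718, p(29)=4565, p(30)=5604, p(31)=6842, p(32)=8349, p(33)=10143, p(34)=12310, p(35)=14883, p(36)=17977, p(37)=21637, p(38)=26015, p(39)=31185, p(40)=37338, p(41)=44583, p(42)=53174, p(43)=63261, p(44)=75175, p(45)=89134, p(46)=105558, p(47)=124754, p(48)=147273, p(49)=173525, p(50)=204226, p(51)=239943, p(52)=281589, p(53)=329931, p(54)=386155, p(55)=451276, p(56)=526823, p(57)=614154, p(58)=715220, p(59)=831820, p(60)=966467, p(61)=1121505, p(62)=1300156, p(63)=1505499, p(64)=1741630, p(65)=2012558, p(66)=2323520, p(67)=2679689, p(68)=3087735, p(69)=3554345, p(70)=4087968, p(71)=4697205, p(72)=5392783, p(73)=6185689, p(74)=7089500, p(75)=8118264.
Final step: p(76) = p(75) + p(74) - p(71) - p(69) + p(64) + p(61) - p(54) - p(50) + p(41) + p(36) - p(25) - p(19) + p(6)
= 8118264 + 7089500 - 4697205 - 3554345 + 1741630 + 1121505 - 386155 - 204226 + 44583 + 17977 - 1958 - 490 + 11
= 9289091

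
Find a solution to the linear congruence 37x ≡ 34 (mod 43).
x ≡ 23 (mod 43)

gcd(37, 43) = 1, which divides 34, so solutions exist.
Find 37^(-1) mod 43 by the extended Euclidean algorithm:
43 = 1 × 37 + 6  ⟹  6 = (1)·43 + (-1)·37
37 = 6 × 6 + 1  ⟹  1 = (-6)·43 + (7)·37
So (7)·37 ≡ 1 (mod 43), i.e. 37^(-1) ≡ 7 (mod 43).
x ≡ 7 × 34 = 238 ≡ 23 (mod 43).
Check: 37 × 23 = 851 ≡ 34 (mod 43).
Unique solution: x ≡ 23 (mod 43)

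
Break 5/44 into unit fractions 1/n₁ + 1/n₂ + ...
1/9 + 1/396

Greedy algorithm:
5/44: ceiling(44/5) = 9, use 1/9
1/396: ceiling(396/1) = 396, use 1/396
Result: 5/44 = 1/9 + 1/396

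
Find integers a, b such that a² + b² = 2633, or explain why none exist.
28² + 43² (a=28, b=43)

Factorization: 2633 = 2633
By Fermat: n is sum of two squares iff every prime p ≡ 3 (mod 4) appears to even power.
All primes ≡ 3 (mod 4) appear to even power.
Search a = 0, 1, 2, … for 2633 - a² a perfect square: first hit at a = 28: 2633 - 784 = 1849 = 43².
2633 = 28² + 43² = 784 + 1849 ✓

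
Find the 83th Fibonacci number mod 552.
233

Matrix identity: Q^n = [[F_(n+1), F_n], [F_n, F_(n-1)]] with Q = [[1,1],[1,0]].
n = 83 = 1010011₂. Square-and-multiply, entries mod 552:
Q^1 = [[1,1],[1,0]]
Q^2 = (Q^1)² = [[2,1],[1,1]]
Q^5 = (Q^2)²·Q = [[8,5],[5,3]]
Q^10 = (Q^5)² = [[89,55],[55,34]]
Q^20 = (Q^10)² = [[458,141],[141,317]]
Q^41 = (Q^20)²·Q = [[544,13],[13,531]]
Q^83 = (Q^41)²·Q = [[408,233],[233,175]]
F_83 mod 552 = Q^83[0][1] = 233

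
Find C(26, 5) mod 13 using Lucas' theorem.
0

Using Lucas' theorem:
Write n=26 and k=5 in base 13:
n in base 13: [2, 0]
k in base 13: [0, 5]
C(26,5) mod 13 = ∏ C(n_i, k_i) mod 13
Digit binomials (mod 13): C(2,0) = 1; C(0,5) = 0 (k_i > n_i)
Product: 1 × 0 = 0 ≡ 0 (mod 13)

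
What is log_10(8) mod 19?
15

Baby-step giant-step with step n = ⌈√19⌉ = 5.
Baby steps 10^j mod 19 (j:value) for j=0..4: 0:1, 1:10, 2:5, 3:12, 4:6.
Giant-step multiplier: 10^(-5) ≡ 10^(18-5) = 10^13 ≡ 13 (mod 19).
Giant steps γ_i = 8·13^i mod 19: γ_0=8, γ_1=9, γ_2=3, γ_3=1 (in table at j=0).
x = i·n + j = 3·5 + 0 = 15.
Check: 10^15 ≡ 8 (mod 19).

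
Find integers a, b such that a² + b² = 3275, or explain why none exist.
Not possible

Factorization: 3275 = 5^2 × 131
By Fermat: n is sum of two squares iff every prime p ≡ 3 (mod 4) appears to even power.
Prime(s) ≡ 3 (mod 4) with odd exponent: [(131, 1)]
Therefore 3275 cannot be expressed as a² + b².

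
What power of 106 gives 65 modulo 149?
55

Baby-step giant-step with step n = ⌈√149⌉ = 13.
Baby steps 106^j mod 149 (j:value) for j=0..12: 0:1, 1:106, 2:61, 3:59, 4:145, 5:23, 6:54, 7:62, 8:16, 9:57, 10:82, 11:50, 12:85.
Giant-step multiplier: 106^(-13) ≡ 106^(148-13) = 106^135 ≡ 66 (mod 149).
Giant steps γ_i = 65·66^i mod 149: γ_0=65, γ_1=118, γ_2=40, γ_3=107, γ_4=59 (in table at j=3).
x = i·n + j = 4·13 + 3 = 55.
Check: 106^55 ≡ 65 (mod 149).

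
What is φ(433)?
432

433 = 433
φ(n) = n × ∏(1 - 1/p) for each prime p dividing n
φ(433) = 433 × (1 - 1/433) = 432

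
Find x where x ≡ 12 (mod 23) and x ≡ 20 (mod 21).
104

Using Chinese Remainder Theorem:
M = 23 × 21 = 483
M1 = 21, M2 = 23
y1 = 21^(-1) mod 23 = 11
y2 = 23^(-1) mod 21 = 11
x = (12×21×11 + 20×23×11) mod 483 = 104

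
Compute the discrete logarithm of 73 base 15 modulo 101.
77

Baby-step giant-step with step n = ⌈√101⌉ = 11.
Baby steps 15^j mod 101 (j:value) for j=0..10: 0:1, 1:15, 2:23, 3:42, 4:24, 5:57, 6:47, 7:99, 8:71, 9:55, 10:17.
Giant-step multiplier: 15^(-11) ≡ 15^(100-11) = 15^89 ≡ 61 (mod 101).
Giant steps γ_i = 73·61^i mod 101: γ_0=73, γ_1=9, γ_2=44, γ_3=58, γ_4=3, γ_5=82, γ_6=53, γ_7=1 (in table at j=0).
x = i·n + j = 7·11 + 0 = 77.
Check: 15^77 ≡ 73 (mod 101).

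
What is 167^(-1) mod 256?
23

gcd(167, 256) = 1, so the inverse exists.
Extended Euclidean algorithm on (256, 167):
256 = 1 × 167 + 89  ⟹  89 = (1)·256 + (-1)·167
167 = 1 × 89 + 78  ⟹  78 = (-1)·256 + (2)·167
89 = 1 × 78 + 11  ⟹  11 = (2)·256 + (-3)·167
78 = 7 × 11 + 1  ⟹  1 = (-15)·256 + (23)·167
So (23)·167 ≡ 1 (mod 256), i.e. 167^(-1) ≡ 23 (mod 256).
Check: 167 × 23 = 3841 ≡ 1 (mod 256)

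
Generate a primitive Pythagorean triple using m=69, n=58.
(1397, 8004, 8125)

Euclid's formula: a = m² - n², b = 2mn, c = m² + n²
m = 69, n = 58
a = 69² - 58² = 4761 - 3364 = 1397
b = 2 × 69 × 58 = 8004
c = 69² + 58² = 4761 + 3364 = 8125
Verification: 1397² + 8004² = 1951609 + 64064016 = 66015625 = 8125² ✓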